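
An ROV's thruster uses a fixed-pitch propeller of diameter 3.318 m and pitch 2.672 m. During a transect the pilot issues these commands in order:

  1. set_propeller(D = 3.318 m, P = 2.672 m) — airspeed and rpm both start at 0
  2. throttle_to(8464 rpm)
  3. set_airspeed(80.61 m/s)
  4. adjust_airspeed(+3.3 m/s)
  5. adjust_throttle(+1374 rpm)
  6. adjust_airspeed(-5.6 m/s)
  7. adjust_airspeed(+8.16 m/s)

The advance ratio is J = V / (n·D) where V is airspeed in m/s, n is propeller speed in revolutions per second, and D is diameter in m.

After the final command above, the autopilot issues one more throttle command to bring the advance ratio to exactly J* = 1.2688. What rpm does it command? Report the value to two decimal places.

set_propeller: D = 3.318 m, P = 2.672 m (p = P/D = 0.805304); state ← (V=0, rpm=0)
throttle_to(8464): rpm ← 8464
set_airspeed(80.61): V ← 80.61 m/s
adjust_airspeed(+3.3): V ← 80.61 +3.3 = 83.91 m/s
adjust_throttle(+1374): rpm ← 8464 +1374 = 9838
adjust_airspeed(-5.6): V ← 83.91 -5.6 = 78.31 m/s
adjust_airspeed(+8.16): V ← 78.31 +8.16 = 86.47 m/s
final state: V = 86.47 m/s, rpm = 9838 → n = rpm/60 = 163.966667 rev/s
target J* = 1.2688; solve J* = V/(n·D) for n: n = V/(J*·D) = 86.47/(1.2688 × 3.318) = 20.539786 rev/s
rpm = 60·n = 1232.387140

rpm = 1232.39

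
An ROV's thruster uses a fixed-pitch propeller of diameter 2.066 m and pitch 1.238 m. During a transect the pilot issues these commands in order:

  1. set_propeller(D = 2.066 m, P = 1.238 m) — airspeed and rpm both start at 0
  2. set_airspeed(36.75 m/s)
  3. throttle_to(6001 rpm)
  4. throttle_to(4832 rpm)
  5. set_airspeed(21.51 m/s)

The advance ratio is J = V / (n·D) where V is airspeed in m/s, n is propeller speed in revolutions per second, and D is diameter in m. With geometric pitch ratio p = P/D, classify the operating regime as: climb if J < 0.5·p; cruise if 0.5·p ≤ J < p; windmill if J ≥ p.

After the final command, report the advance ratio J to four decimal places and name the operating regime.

set_propeller: D = 2.066 m, P = 1.238 m (p = P/D = 0.599226); state ← (V=0, rpm=0)
set_airspeed(36.75): V ← 36.75 m/s
throttle_to(6001): rpm ← 6001
throttle_to(4832): rpm ← 4832
set_airspeed(21.51): V ← 21.51 m/s
final state: V = 21.51 m/s, rpm = 4832 → n = rpm/60 = 80.533333 rev/s
J = V / (n·D) = 21.51 / (80.533333 × 2.066) = 0.129281
regime bands: climb J<0.2996 | cruise [0.2996, 0.5992) | windmill J≥0.5992
J = 0.1293 → climb

J = 0.1293, regime = climb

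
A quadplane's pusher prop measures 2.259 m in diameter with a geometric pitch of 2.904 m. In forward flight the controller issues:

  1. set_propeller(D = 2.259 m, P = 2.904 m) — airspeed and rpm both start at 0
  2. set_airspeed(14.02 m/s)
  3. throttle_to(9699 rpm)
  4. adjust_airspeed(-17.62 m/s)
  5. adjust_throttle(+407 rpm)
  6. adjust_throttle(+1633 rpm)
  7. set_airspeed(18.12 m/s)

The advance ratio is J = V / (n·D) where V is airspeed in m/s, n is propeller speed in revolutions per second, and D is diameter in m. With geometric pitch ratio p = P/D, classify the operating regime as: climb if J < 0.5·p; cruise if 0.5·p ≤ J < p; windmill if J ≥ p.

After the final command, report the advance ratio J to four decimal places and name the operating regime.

set_propeller: D = 2.259 m, P = 2.904 m (p = P/D = 1.285525); state ← (V=0, rpm=0)
set_airspeed(14.02): V ← 14.02 m/s
throttle_to(9699): rpm ← 9699
adjust_airspeed(-17.62): V ← 14.02 -17.62 = -3.6 m/s
adjust_throttle(+407): rpm ← 9699 +407 = 10106
adjust_throttle(+1633): rpm ← 10106 +1633 = 11739
set_airspeed(18.12): V ← 18.12 m/s
final state: V = 18.12 m/s, rpm = 11739 → n = rpm/60 = 195.650000 rev/s
J = V / (n·D) = 18.12 / (195.650000 × 2.259) = 0.040998
regime bands: climb J<0.6428 | cruise [0.6428, 1.2855) | windmill J≥1.2855
J = 0.0410 → climb

J = 0.0410, regime = climb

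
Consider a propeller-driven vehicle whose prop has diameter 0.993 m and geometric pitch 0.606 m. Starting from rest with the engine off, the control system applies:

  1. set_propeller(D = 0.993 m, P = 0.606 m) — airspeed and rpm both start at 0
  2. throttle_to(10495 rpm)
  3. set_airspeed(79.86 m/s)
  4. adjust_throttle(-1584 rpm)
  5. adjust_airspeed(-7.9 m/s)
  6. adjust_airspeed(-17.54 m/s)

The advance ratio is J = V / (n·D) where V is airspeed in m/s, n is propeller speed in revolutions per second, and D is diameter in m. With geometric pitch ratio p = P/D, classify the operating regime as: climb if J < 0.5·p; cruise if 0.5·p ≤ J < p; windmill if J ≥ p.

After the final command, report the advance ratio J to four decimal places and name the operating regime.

set_propeller: D = 0.993 m, P = 0.606 m (p = P/D = 0.610272); state ← (V=0, rpm=0)
throttle_to(10495): rpm ← 10495
set_airspeed(79.86): V ← 79.86 m/s
adjust_throttle(-1584): rpm ← 10495 -1584 = 8911
adjust_airspeed(-7.9): V ← 79.86 -7.9 = 71.96 m/s
adjust_airspeed(-17.54): V ← 71.96 -17.54 = 54.42 m/s
final state: V = 54.42 m/s, rpm = 8911 → n = rpm/60 = 148.516667 rev/s
J = V / (n·D) = 54.42 / (148.516667 × 0.993) = 0.369007
regime bands: climb J<0.3051 | cruise [0.3051, 0.6103) | windmill J≥0.6103
J = 0.3690 → cruise

J = 0.3690, regime = cruise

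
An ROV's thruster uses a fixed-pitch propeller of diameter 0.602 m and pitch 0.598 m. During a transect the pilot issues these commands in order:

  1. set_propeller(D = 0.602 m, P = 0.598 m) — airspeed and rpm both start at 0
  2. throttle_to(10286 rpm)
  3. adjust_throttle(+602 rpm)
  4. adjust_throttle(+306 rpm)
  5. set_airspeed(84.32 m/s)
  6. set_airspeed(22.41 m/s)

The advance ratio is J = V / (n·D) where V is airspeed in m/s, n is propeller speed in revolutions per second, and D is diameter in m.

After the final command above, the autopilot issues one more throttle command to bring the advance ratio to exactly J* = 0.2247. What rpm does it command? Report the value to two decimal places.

set_propeller: D = 0.602 m, P = 0.598 m (p = P/D = 0.993355); state ← (V=0, rpm=0)
throttle_to(10286): rpm ← 10286
adjust_throttle(+602): rpm ← 10286 +602 = 10888
adjust_throttle(+306): rpm ← 10888 +306 = 11194
set_airspeed(84.32): V ← 84.32 m/s
set_airspeed(22.41): V ← 22.41 m/s
final state: V = 22.41 m/s, rpm = 11194 → n = rpm/60 = 186.566667 rev/s
target J* = 0.2247; solve J* = V/(n·D) for n: n = V/(J*·D) = 22.41/(0.2247 × 0.602) = 165.669398 rev/s
rpm = 60·n = 9940.163851

rpm = 9940.16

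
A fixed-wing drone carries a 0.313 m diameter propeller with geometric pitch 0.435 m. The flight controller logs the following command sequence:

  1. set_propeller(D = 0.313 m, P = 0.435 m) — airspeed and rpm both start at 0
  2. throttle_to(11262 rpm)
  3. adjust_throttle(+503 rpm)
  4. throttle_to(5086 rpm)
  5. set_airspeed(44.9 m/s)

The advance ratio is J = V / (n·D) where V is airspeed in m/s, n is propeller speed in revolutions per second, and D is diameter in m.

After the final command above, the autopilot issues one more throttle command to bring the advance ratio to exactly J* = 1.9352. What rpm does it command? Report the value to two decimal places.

rpm = 4447.62

set_propeller: D = 0.313 m, P = 0.435 m (p = P/D = 1.389776); state ← (V=0, rpm=0)
throttle_to(11262): rpm ← 11262
adjust_throttle(+503): rpm ← 11262 +503 = 11765
throttle_to(5086): rpm ← 5086
set_airspeed(44.9): V ← 44.9 m/s
final state: V = 44.9 m/s, rpm = 5086 → n = rpm/60 = 84.766667 rev/s
target J* = 1.9352; solve J* = V/(n·D) for n: n = V/(J*·D) = 44.9/(1.9352 × 0.313) = 74.126953 rev/s
rpm = 60·n = 4447.617173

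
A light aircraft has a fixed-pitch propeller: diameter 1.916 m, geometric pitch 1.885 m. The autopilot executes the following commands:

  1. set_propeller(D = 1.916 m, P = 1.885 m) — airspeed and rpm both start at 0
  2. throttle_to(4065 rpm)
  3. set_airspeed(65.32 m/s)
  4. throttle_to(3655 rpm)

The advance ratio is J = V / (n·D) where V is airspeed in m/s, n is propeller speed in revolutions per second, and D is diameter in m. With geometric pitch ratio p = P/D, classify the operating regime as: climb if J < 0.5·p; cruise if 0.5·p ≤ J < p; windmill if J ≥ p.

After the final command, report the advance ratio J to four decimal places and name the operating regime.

J = 0.5596, regime = cruise

set_propeller: D = 1.916 m, P = 1.885 m (p = P/D = 0.983820); state ← (V=0, rpm=0)
throttle_to(4065): rpm ← 4065
set_airspeed(65.32): V ← 65.32 m/s
throttle_to(3655): rpm ← 3655
final state: V = 65.32 m/s, rpm = 3655 → n = rpm/60 = 60.916667 rev/s
J = V / (n·D) = 65.32 / (60.916667 × 1.916) = 0.559647
regime bands: climb J<0.4919 | cruise [0.4919, 0.9838) | windmill J≥0.9838
J = 0.5596 → cruise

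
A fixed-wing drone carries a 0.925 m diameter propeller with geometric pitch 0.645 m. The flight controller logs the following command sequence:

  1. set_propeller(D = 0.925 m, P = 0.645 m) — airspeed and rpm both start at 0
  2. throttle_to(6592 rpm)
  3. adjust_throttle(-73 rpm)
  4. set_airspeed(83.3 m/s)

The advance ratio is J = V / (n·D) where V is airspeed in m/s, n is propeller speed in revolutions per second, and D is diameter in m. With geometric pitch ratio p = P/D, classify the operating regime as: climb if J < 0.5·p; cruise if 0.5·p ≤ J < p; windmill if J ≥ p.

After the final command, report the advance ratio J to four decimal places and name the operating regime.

set_propeller: D = 0.925 m, P = 0.645 m (p = P/D = 0.697297); state ← (V=0, rpm=0)
throttle_to(6592): rpm ← 6592
adjust_throttle(-73): rpm ← 6592 -73 = 6519
set_airspeed(83.3): V ← 83.3 m/s
final state: V = 83.3 m/s, rpm = 6519 → n = rpm/60 = 108.650000 rev/s
J = V / (n·D) = 83.3 / (108.650000 × 0.925) = 0.828845
regime bands: climb J<0.3486 | cruise [0.3486, 0.6973) | windmill J≥0.6973
J = 0.8288 → windmill

J = 0.8288, regime = windmill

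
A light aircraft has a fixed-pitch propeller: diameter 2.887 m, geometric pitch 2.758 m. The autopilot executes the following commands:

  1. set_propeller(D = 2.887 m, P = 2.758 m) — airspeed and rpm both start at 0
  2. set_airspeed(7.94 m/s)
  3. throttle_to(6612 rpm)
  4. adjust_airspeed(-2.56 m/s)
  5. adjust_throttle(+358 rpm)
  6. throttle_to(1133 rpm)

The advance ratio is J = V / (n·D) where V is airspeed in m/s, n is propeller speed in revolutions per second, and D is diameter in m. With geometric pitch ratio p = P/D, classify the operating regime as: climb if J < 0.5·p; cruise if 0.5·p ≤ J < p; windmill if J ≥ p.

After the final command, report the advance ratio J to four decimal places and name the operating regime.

J = 0.0987, regime = climb

set_propeller: D = 2.887 m, P = 2.758 m (p = P/D = 0.955317); state ← (V=0, rpm=0)
set_airspeed(7.94): V ← 7.94 m/s
throttle_to(6612): rpm ← 6612
adjust_airspeed(-2.56): V ← 7.94 -2.56 = 5.38 m/s
adjust_throttle(+358): rpm ← 6612 +358 = 6970
throttle_to(1133): rpm ← 1133
final state: V = 5.38 m/s, rpm = 1133 → n = rpm/60 = 18.883333 rev/s
J = V / (n·D) = 5.38 / (18.883333 × 2.887) = 0.098686
regime bands: climb J<0.4777 | cruise [0.4777, 0.9553) | windmill J≥0.9553
J = 0.0987 → climb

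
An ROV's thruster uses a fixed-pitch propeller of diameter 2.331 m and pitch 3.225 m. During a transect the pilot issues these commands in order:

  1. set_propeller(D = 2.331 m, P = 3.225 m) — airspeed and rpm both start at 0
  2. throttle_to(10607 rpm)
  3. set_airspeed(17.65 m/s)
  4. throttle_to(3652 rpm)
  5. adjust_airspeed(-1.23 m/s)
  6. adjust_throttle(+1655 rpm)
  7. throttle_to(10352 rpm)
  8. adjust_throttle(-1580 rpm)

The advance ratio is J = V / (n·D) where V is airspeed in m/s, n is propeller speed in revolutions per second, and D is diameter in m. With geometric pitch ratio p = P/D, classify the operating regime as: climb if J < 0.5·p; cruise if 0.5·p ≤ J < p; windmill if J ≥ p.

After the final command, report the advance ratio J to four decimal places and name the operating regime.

J = 0.0482, regime = climb

set_propeller: D = 2.331 m, P = 3.225 m (p = P/D = 1.383526); state ← (V=0, rpm=0)
throttle_to(10607): rpm ← 10607
set_airspeed(17.65): V ← 17.65 m/s
throttle_to(3652): rpm ← 3652
adjust_airspeed(-1.23): V ← 17.65 -1.23 = 16.42 m/s
adjust_throttle(+1655): rpm ← 3652 +1655 = 5307
throttle_to(10352): rpm ← 10352
adjust_throttle(-1580): rpm ← 10352 -1580 = 8772
final state: V = 16.42 m/s, rpm = 8772 → n = rpm/60 = 146.200000 rev/s
J = V / (n·D) = 16.42 / (146.200000 × 2.331) = 0.048182
regime bands: climb J<0.6918 | cruise [0.6918, 1.3835) | windmill J≥1.3835
J = 0.0482 → climb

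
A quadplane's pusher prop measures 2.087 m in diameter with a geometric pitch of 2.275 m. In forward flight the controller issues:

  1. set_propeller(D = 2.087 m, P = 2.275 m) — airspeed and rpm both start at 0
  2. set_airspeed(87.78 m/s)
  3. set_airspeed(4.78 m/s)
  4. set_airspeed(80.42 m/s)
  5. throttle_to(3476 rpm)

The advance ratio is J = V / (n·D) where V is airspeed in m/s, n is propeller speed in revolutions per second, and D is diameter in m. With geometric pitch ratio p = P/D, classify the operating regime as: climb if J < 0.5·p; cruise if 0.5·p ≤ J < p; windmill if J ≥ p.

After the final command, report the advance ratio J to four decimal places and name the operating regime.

set_propeller: D = 2.087 m, P = 2.275 m (p = P/D = 1.090081); state ← (V=0, rpm=0)
set_airspeed(87.78): V ← 87.78 m/s
set_airspeed(4.78): V ← 4.78 m/s
set_airspeed(80.42): V ← 80.42 m/s
throttle_to(3476): rpm ← 3476
final state: V = 80.42 m/s, rpm = 3476 → n = rpm/60 = 57.933333 rev/s
J = V / (n·D) = 80.42 / (57.933333 × 2.087) = 0.665140
regime bands: climb J<0.5450 | cruise [0.5450, 1.0901) | windmill J≥1.0901
J = 0.6651 → cruise

J = 0.6651, regime = cruise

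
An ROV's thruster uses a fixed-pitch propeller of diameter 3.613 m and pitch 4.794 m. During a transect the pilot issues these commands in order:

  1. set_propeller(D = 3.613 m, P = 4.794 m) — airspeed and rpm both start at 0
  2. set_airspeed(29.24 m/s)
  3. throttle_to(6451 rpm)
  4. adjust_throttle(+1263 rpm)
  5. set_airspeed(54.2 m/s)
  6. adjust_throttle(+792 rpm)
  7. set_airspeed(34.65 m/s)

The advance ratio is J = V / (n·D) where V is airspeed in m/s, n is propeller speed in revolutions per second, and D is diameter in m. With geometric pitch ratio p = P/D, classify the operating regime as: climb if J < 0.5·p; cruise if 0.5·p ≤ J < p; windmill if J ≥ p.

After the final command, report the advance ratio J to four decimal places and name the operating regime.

set_propeller: D = 3.613 m, P = 4.794 m (p = P/D = 1.326875); state ← (V=0, rpm=0)
set_airspeed(29.24): V ← 29.24 m/s
throttle_to(6451): rpm ← 6451
adjust_throttle(+1263): rpm ← 6451 +1263 = 7714
set_airspeed(54.2): V ← 54.2 m/s
adjust_throttle(+792): rpm ← 7714 +792 = 8506
set_airspeed(34.65): V ← 34.65 m/s
final state: V = 34.65 m/s, rpm = 8506 → n = rpm/60 = 141.766667 rev/s
J = V / (n·D) = 34.65 / (141.766667 × 3.613) = 0.067649
regime bands: climb J<0.6634 | cruise [0.6634, 1.3269) | windmill J≥1.3269
J = 0.0676 → climb

J = 0.0676, regime = climb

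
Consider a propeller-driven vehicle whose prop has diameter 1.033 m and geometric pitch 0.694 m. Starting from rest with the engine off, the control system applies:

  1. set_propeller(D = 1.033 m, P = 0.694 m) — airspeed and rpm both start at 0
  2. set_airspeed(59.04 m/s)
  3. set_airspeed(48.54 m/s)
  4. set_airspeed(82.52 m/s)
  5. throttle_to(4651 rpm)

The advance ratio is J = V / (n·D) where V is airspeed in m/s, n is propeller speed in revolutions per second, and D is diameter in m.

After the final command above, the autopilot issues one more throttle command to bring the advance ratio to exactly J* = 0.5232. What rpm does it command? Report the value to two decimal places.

rpm = 9160.99

set_propeller: D = 1.033 m, P = 0.694 m (p = P/D = 0.671830); state ← (V=0, rpm=0)
set_airspeed(59.04): V ← 59.04 m/s
set_airspeed(48.54): V ← 48.54 m/s
set_airspeed(82.52): V ← 82.52 m/s
throttle_to(4651): rpm ← 4651
final state: V = 82.52 m/s, rpm = 4651 → n = rpm/60 = 77.516667 rev/s
target J* = 0.5232; solve J* = V/(n·D) for n: n = V/(J*·D) = 82.52/(0.5232 × 1.033) = 152.683168 rev/s
rpm = 60·n = 9160.990080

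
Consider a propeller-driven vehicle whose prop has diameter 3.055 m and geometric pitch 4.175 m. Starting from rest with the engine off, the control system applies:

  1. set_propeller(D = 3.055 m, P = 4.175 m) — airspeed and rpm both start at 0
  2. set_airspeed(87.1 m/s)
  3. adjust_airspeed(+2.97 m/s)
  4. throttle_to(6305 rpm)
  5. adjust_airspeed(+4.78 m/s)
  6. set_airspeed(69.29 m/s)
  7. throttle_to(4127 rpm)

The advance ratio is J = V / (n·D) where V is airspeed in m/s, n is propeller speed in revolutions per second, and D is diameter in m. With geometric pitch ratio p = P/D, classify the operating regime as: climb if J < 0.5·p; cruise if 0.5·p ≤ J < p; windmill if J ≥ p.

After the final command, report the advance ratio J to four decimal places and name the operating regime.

set_propeller: D = 3.055 m, P = 4.175 m (p = P/D = 1.366612); state ← (V=0, rpm=0)
set_airspeed(87.1): V ← 87.1 m/s
adjust_airspeed(+2.97): V ← 87.1 +2.97 = 90.07 m/s
throttle_to(6305): rpm ← 6305
adjust_airspeed(+4.78): V ← 90.07 +4.78 = 94.85 m/s
set_airspeed(69.29): V ← 69.29 m/s
throttle_to(4127): rpm ← 4127
final state: V = 69.29 m/s, rpm = 4127 → n = rpm/60 = 68.783333 rev/s
J = V / (n·D) = 69.29 / (68.783333 × 3.055) = 0.329743
regime bands: climb J<0.6833 | cruise [0.6833, 1.3666) | windmill J≥1.3666
J = 0.3297 → climb

J = 0.3297, regime = climb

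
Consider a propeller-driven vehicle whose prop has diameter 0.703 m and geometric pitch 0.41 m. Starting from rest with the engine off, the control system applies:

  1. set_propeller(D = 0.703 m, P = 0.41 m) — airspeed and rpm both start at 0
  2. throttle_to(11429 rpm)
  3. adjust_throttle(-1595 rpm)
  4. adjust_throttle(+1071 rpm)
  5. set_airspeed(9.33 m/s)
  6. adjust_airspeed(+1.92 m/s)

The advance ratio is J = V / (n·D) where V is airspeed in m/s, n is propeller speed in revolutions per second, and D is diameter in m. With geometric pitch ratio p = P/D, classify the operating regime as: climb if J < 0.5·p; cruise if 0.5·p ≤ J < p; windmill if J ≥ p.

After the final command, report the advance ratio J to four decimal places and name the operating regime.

J = 0.0880, regime = climb

set_propeller: D = 0.703 m, P = 0.41 m (p = P/D = 0.583215); state ← (V=0, rpm=0)
throttle_to(11429): rpm ← 11429
adjust_throttle(-1595): rpm ← 11429 -1595 = 9834
adjust_throttle(+1071): rpm ← 9834 +1071 = 10905
set_airspeed(9.33): V ← 9.33 m/s
adjust_airspeed(+1.92): V ← 9.33 +1.92 = 11.25 m/s
final state: V = 11.25 m/s, rpm = 10905 → n = rpm/60 = 181.750000 rev/s
J = V / (n·D) = 11.25 / (181.750000 × 0.703) = 0.088049
regime bands: climb J<0.2916 | cruise [0.2916, 0.5832) | windmill J≥0.5832
J = 0.0880 → climb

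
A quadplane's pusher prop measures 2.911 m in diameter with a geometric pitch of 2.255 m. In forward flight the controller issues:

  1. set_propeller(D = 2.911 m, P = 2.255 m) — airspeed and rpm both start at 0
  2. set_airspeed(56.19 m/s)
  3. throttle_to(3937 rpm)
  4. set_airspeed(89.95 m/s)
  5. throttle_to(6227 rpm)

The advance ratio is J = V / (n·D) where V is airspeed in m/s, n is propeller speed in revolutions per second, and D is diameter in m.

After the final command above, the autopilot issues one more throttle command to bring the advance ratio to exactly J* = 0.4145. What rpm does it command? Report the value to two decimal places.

rpm = 4472.86

set_propeller: D = 2.911 m, P = 2.255 m (p = P/D = 0.774648); state ← (V=0, rpm=0)
set_airspeed(56.19): V ← 56.19 m/s
throttle_to(3937): rpm ← 3937
set_airspeed(89.95): V ← 89.95 m/s
throttle_to(6227): rpm ← 6227
final state: V = 89.95 m/s, rpm = 6227 → n = rpm/60 = 103.783333 rev/s
target J* = 0.4145; solve J* = V/(n·D) for n: n = V/(J*·D) = 89.95/(0.4145 × 2.911) = 74.547731 rev/s
rpm = 60·n = 4472.863839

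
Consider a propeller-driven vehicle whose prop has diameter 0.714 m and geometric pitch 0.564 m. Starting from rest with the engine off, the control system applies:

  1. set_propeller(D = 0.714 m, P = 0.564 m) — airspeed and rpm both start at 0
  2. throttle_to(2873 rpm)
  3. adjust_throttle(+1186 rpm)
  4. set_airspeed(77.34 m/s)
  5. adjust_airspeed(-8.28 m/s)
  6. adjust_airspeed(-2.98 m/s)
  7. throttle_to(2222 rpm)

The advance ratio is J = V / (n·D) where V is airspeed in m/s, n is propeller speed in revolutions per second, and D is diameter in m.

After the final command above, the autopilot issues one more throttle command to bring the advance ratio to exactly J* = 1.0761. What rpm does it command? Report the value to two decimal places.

set_propeller: D = 0.714 m, P = 0.564 m (p = P/D = 0.789916); state ← (V=0, rpm=0)
throttle_to(2873): rpm ← 2873
adjust_throttle(+1186): rpm ← 2873 +1186 = 4059
set_airspeed(77.34): V ← 77.34 m/s
adjust_airspeed(-8.28): V ← 77.34 -8.28 = 69.06 m/s
adjust_airspeed(-2.98): V ← 69.06 -2.98 = 66.08 m/s
throttle_to(2222): rpm ← 2222
final state: V = 66.08 m/s, rpm = 2222 → n = rpm/60 = 37.033333 rev/s
target J* = 1.0761; solve J* = V/(n·D) for n: n = V/(J*·D) = 66.08/(1.0761 × 0.714) = 86.004107 rev/s
rpm = 60·n = 5160.246424

rpm = 5160.25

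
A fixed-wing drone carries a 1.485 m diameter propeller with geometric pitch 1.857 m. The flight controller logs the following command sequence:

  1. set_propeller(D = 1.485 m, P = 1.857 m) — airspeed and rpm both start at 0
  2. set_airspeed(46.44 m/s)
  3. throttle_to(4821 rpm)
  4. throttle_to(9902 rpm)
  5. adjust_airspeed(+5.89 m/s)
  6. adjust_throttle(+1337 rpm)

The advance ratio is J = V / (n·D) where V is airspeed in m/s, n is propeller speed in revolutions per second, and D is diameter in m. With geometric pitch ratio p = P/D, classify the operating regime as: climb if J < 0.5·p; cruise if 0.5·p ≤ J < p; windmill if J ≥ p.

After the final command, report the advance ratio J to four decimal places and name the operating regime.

J = 0.1881, regime = climb

set_propeller: D = 1.485 m, P = 1.857 m (p = P/D = 1.250505); state ← (V=0, rpm=0)
set_airspeed(46.44): V ← 46.44 m/s
throttle_to(4821): rpm ← 4821
throttle_to(9902): rpm ← 9902
adjust_airspeed(+5.89): V ← 46.44 +5.89 = 52.33 m/s
adjust_throttle(+1337): rpm ← 9902 +1337 = 11239
final state: V = 52.33 m/s, rpm = 11239 → n = rpm/60 = 187.316667 rev/s
J = V / (n·D) = 52.33 / (187.316667 × 1.485) = 0.188126
regime bands: climb J<0.6253 | cruise [0.6253, 1.2505) | windmill J≥1.2505
J = 0.1881 → climb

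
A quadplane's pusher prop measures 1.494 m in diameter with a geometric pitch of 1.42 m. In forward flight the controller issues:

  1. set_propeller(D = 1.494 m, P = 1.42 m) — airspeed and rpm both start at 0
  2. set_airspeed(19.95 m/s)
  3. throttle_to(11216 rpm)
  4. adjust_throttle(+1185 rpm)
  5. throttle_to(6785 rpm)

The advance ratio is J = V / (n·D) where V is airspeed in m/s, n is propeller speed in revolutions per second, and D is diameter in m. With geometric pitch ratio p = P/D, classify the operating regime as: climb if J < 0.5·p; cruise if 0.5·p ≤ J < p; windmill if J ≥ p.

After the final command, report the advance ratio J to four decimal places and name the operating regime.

J = 0.1181, regime = climb

set_propeller: D = 1.494 m, P = 1.42 m (p = P/D = 0.950469); state ← (V=0, rpm=0)
set_airspeed(19.95): V ← 19.95 m/s
throttle_to(11216): rpm ← 11216
adjust_throttle(+1185): rpm ← 11216 +1185 = 12401
throttle_to(6785): rpm ← 6785
final state: V = 19.95 m/s, rpm = 6785 → n = rpm/60 = 113.083333 rev/s
J = V / (n·D) = 19.95 / (113.083333 × 1.494) = 0.118085
regime bands: climb J<0.4752 | cruise [0.4752, 0.9505) | windmill J≥0.9505
J = 0.1181 → climb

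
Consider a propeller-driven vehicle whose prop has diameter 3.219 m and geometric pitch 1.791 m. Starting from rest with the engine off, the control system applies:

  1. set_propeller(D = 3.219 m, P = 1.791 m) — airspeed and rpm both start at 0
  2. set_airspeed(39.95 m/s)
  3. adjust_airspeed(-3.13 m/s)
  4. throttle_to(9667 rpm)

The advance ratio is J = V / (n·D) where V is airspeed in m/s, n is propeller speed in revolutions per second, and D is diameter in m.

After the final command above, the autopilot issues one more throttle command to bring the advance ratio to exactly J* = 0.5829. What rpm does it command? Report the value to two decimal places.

rpm = 1177.39

set_propeller: D = 3.219 m, P = 1.791 m (p = P/D = 0.556384); state ← (V=0, rpm=0)
set_airspeed(39.95): V ← 39.95 m/s
adjust_airspeed(-3.13): V ← 39.95 -3.13 = 36.82 m/s
throttle_to(9667): rpm ← 9667
final state: V = 36.82 m/s, rpm = 9667 → n = rpm/60 = 161.116667 rev/s
target J* = 0.5829; solve J* = V/(n·D) for n: n = V/(J*·D) = 36.82/(0.5829 × 3.219) = 19.623151 rev/s
rpm = 60·n = 1177.389077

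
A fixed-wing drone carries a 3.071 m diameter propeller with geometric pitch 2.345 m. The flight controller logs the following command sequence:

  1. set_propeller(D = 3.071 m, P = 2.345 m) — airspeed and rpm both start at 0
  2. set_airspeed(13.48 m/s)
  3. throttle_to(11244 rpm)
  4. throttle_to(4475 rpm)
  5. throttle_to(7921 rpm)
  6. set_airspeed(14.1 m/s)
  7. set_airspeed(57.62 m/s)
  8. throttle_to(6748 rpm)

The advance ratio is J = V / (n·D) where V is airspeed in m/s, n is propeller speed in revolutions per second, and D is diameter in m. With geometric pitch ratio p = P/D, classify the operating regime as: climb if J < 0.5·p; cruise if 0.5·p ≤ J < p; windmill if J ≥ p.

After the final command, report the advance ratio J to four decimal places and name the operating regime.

set_propeller: D = 3.071 m, P = 2.345 m (p = P/D = 0.763595); state ← (V=0, rpm=0)
set_airspeed(13.48): V ← 13.48 m/s
throttle_to(11244): rpm ← 11244
throttle_to(4475): rpm ← 4475
throttle_to(7921): rpm ← 7921
set_airspeed(14.1): V ← 14.1 m/s
set_airspeed(57.62): V ← 57.62 m/s
throttle_to(6748): rpm ← 6748
final state: V = 57.62 m/s, rpm = 6748 → n = rpm/60 = 112.466667 rev/s
J = V / (n·D) = 57.62 / (112.466667 × 3.071) = 0.166828
regime bands: climb J<0.3818 | cruise [0.3818, 0.7636) | windmill J≥0.7636
J = 0.1668 → climb

J = 0.1668, regime = climb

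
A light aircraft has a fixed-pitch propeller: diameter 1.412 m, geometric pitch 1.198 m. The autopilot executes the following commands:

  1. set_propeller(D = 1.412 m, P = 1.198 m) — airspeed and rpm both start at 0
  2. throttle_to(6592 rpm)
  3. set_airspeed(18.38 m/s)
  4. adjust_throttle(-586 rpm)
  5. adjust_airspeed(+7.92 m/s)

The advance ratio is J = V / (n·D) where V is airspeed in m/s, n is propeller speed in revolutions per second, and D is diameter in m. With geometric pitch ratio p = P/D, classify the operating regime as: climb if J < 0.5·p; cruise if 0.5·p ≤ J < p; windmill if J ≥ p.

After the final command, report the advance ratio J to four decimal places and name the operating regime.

J = 0.1861, regime = climb

set_propeller: D = 1.412 m, P = 1.198 m (p = P/D = 0.848442); state ← (V=0, rpm=0)
throttle_to(6592): rpm ← 6592
set_airspeed(18.38): V ← 18.38 m/s
adjust_throttle(-586): rpm ← 6592 -586 = 6006
adjust_airspeed(+7.92): V ← 18.38 +7.92 = 26.3 m/s
final state: V = 26.3 m/s, rpm = 6006 → n = rpm/60 = 100.100000 rev/s
J = V / (n·D) = 26.3 / (100.100000 × 1.412) = 0.186075
regime bands: climb J<0.4242 | cruise [0.4242, 0.8484) | windmill J≥0.8484
J = 0.1861 → climb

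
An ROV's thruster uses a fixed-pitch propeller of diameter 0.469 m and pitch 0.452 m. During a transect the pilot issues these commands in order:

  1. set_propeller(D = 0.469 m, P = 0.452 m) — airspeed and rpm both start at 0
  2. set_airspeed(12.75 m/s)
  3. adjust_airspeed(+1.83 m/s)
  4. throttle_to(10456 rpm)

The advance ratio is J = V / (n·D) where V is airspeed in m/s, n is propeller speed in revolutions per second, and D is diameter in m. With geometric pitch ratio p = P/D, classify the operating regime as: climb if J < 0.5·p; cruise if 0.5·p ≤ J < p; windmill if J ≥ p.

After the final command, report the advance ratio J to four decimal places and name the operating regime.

set_propeller: D = 0.469 m, P = 0.452 m (p = P/D = 0.963753); state ← (V=0, rpm=0)
set_airspeed(12.75): V ← 12.75 m/s
adjust_airspeed(+1.83): V ← 12.75 +1.83 = 14.58 m/s
throttle_to(10456): rpm ← 10456
final state: V = 14.58 m/s, rpm = 10456 → n = rpm/60 = 174.266667 rev/s
J = V / (n·D) = 14.58 / (174.266667 × 0.469) = 0.178390
regime bands: climb J<0.4819 | cruise [0.4819, 0.9638) | windmill J≥0.9638
J = 0.1784 → climb

J = 0.1784, regime = climb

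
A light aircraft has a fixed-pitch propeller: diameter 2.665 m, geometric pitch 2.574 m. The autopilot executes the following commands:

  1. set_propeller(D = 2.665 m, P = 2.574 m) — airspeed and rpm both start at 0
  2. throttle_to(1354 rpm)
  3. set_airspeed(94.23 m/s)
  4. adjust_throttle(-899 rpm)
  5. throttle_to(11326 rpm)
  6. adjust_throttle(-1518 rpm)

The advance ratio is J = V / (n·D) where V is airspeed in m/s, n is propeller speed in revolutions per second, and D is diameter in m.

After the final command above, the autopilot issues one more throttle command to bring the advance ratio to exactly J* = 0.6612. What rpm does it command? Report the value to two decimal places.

set_propeller: D = 2.665 m, P = 2.574 m (p = P/D = 0.965854); state ← (V=0, rpm=0)
throttle_to(1354): rpm ← 1354
set_airspeed(94.23): V ← 94.23 m/s
adjust_throttle(-899): rpm ← 1354 -899 = 455
throttle_to(11326): rpm ← 11326
adjust_throttle(-1518): rpm ← 11326 -1518 = 9808
final state: V = 94.23 m/s, rpm = 9808 → n = rpm/60 = 163.466667 rev/s
target J* = 0.6612; solve J* = V/(n·D) for n: n = V/(J*·D) = 94.23/(0.6612 × 2.665) = 53.476027 rev/s
rpm = 60·n = 3208.561612

rpm = 3208.56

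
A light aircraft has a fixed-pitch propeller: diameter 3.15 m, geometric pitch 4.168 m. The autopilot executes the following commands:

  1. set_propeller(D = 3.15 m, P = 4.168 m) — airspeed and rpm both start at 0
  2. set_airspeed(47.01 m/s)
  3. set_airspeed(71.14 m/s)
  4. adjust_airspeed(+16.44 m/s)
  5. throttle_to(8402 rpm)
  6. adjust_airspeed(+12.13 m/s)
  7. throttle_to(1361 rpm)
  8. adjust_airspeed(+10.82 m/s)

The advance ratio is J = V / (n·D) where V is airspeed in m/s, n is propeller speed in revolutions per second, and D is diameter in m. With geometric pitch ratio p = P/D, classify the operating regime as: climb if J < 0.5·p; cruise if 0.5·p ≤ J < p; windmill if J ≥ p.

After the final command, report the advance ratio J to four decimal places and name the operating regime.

J = 1.5469, regime = windmill

set_propeller: D = 3.15 m, P = 4.168 m (p = P/D = 1.323175); state ← (V=0, rpm=0)
set_airspeed(47.01): V ← 47.01 m/s
set_airspeed(71.14): V ← 71.14 m/s
adjust_airspeed(+16.44): V ← 71.14 +16.44 = 87.58 m/s
throttle_to(8402): rpm ← 8402
adjust_airspeed(+12.13): V ← 87.58 +12.13 = 99.71 m/s
throttle_to(1361): rpm ← 1361
adjust_airspeed(+10.82): V ← 99.71 +10.82 = 110.53 m/s
final state: V = 110.53 m/s, rpm = 1361 → n = rpm/60 = 22.683333 rev/s
J = V / (n·D) = 110.53 / (22.683333 × 3.15) = 1.546902
regime bands: climb J<0.6616 | cruise [0.6616, 1.3232) | windmill J≥1.3232
J = 1.5469 → windmill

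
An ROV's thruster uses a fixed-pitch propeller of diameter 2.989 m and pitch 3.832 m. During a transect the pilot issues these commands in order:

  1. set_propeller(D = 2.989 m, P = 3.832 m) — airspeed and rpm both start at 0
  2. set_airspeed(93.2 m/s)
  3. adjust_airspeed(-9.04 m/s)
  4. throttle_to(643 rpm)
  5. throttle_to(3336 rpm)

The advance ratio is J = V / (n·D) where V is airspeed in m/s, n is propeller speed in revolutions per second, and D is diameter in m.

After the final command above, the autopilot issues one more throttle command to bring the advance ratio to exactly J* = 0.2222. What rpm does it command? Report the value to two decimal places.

rpm = 7603.04

set_propeller: D = 2.989 m, P = 3.832 m (p = P/D = 1.282034); state ← (V=0, rpm=0)
set_airspeed(93.2): V ← 93.2 m/s
adjust_airspeed(-9.04): V ← 93.2 -9.04 = 84.16 m/s
throttle_to(643): rpm ← 643
throttle_to(3336): rpm ← 3336
final state: V = 84.16 m/s, rpm = 3336 → n = rpm/60 = 55.600000 rev/s
target J* = 0.2222; solve J* = V/(n·D) for n: n = V/(J*·D) = 84.16/(0.2222 × 2.989) = 126.717255 rev/s
rpm = 60·n = 7603.035312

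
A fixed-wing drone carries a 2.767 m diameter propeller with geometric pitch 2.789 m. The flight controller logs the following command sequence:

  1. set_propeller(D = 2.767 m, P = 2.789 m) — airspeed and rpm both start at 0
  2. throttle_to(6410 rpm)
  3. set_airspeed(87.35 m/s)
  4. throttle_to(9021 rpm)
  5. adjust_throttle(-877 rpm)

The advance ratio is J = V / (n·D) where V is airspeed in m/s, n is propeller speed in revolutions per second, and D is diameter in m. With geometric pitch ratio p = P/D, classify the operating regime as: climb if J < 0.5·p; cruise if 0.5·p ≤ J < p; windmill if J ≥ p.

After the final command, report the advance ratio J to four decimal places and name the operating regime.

J = 0.2326, regime = climb

set_propeller: D = 2.767 m, P = 2.789 m (p = P/D = 1.007951); state ← (V=0, rpm=0)
throttle_to(6410): rpm ← 6410
set_airspeed(87.35): V ← 87.35 m/s
throttle_to(9021): rpm ← 9021
adjust_throttle(-877): rpm ← 9021 -877 = 8144
final state: V = 87.35 m/s, rpm = 8144 → n = rpm/60 = 135.733333 rev/s
J = V / (n·D) = 87.35 / (135.733333 × 2.767) = 0.232577
regime bands: climb J<0.5040 | cruise [0.5040, 1.0080) | windmill J≥1.0080
J = 0.2326 → climb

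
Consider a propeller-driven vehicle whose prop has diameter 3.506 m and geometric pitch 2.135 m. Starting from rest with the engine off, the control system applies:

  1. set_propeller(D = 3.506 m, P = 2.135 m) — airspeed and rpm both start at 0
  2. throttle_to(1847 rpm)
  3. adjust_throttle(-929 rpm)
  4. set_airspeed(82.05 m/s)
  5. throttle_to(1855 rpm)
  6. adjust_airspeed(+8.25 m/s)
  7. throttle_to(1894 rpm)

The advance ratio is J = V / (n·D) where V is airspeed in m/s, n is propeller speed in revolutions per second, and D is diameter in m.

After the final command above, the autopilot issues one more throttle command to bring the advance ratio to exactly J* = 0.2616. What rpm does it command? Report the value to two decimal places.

rpm = 5907.30

set_propeller: D = 3.506 m, P = 2.135 m (p = P/D = 0.608956); state ← (V=0, rpm=0)
throttle_to(1847): rpm ← 1847
adjust_throttle(-929): rpm ← 1847 -929 = 918
set_airspeed(82.05): V ← 82.05 m/s
throttle_to(1855): rpm ← 1855
adjust_airspeed(+8.25): V ← 82.05 +8.25 = 90.3 m/s
throttle_to(1894): rpm ← 1894
final state: V = 90.3 m/s, rpm = 1894 → n = rpm/60 = 31.566667 rev/s
target J* = 0.2616; solve J* = V/(n·D) for n: n = V/(J*·D) = 90.3/(0.2616 × 3.506) = 98.455073 rev/s
rpm = 60·n = 5907.304385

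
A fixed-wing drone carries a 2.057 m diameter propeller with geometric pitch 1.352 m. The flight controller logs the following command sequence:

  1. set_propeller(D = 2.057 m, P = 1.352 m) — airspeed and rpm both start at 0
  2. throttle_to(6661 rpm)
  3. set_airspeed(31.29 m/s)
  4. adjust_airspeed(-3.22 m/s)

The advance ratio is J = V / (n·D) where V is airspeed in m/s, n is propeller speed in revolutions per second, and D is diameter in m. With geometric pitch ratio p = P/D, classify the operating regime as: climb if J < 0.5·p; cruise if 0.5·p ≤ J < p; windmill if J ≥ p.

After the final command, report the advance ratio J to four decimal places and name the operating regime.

J = 0.1229, regime = climb

set_propeller: D = 2.057 m, P = 1.352 m (p = P/D = 0.657268); state ← (V=0, rpm=0)
throttle_to(6661): rpm ← 6661
set_airspeed(31.29): V ← 31.29 m/s
adjust_airspeed(-3.22): V ← 31.29 -3.22 = 28.07 m/s
final state: V = 28.07 m/s, rpm = 6661 → n = rpm/60 = 111.016667 rev/s
J = V / (n·D) = 28.07 / (111.016667 × 2.057) = 0.122919
regime bands: climb J<0.3286 | cruise [0.3286, 0.6573) | windmill J≥0.6573
J = 0.1229 → climb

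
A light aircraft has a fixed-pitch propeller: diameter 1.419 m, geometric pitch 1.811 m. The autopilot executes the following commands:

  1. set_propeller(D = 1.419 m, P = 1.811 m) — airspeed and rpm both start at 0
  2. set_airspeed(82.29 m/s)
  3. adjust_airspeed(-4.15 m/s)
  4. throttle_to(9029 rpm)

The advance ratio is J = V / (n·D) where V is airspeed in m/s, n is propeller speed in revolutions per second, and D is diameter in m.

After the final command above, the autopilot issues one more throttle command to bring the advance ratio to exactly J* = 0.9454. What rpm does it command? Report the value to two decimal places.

rpm = 3494.83

set_propeller: D = 1.419 m, P = 1.811 m (p = P/D = 1.276251); state ← (V=0, rpm=0)
set_airspeed(82.29): V ← 82.29 m/s
adjust_airspeed(-4.15): V ← 82.29 -4.15 = 78.14 m/s
throttle_to(9029): rpm ← 9029
final state: V = 78.14 m/s, rpm = 9029 → n = rpm/60 = 150.483333 rev/s
target J* = 0.9454; solve J* = V/(n·D) for n: n = V/(J*·D) = 78.14/(0.9454 × 1.419) = 58.247248 rev/s
rpm = 60·n = 3494.834899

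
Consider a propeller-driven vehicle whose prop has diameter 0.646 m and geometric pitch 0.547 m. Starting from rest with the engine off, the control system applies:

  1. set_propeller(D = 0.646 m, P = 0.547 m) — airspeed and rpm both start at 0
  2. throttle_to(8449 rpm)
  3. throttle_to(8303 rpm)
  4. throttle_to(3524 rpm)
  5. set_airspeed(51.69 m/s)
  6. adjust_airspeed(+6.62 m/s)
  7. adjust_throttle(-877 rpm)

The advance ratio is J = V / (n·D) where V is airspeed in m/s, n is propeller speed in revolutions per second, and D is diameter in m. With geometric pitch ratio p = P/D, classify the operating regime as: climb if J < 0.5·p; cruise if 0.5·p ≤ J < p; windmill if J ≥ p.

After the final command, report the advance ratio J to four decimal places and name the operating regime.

set_propeller: D = 0.646 m, P = 0.547 m (p = P/D = 0.846749); state ← (V=0, rpm=0)
throttle_to(8449): rpm ← 8449
throttle_to(8303): rpm ← 8303
throttle_to(3524): rpm ← 3524
set_airspeed(51.69): V ← 51.69 m/s
adjust_airspeed(+6.62): V ← 51.69 +6.62 = 58.31 m/s
adjust_throttle(-877): rpm ← 3524 -877 = 2647
final state: V = 58.31 m/s, rpm = 2647 → n = rpm/60 = 44.116667 rev/s
J = V / (n·D) = 58.31 / (44.116667 × 0.646) = 2.046010
regime bands: climb J<0.4234 | cruise [0.4234, 0.8467) | windmill J≥0.8467
J = 2.0460 → windmill

J = 2.0460, regime = windmill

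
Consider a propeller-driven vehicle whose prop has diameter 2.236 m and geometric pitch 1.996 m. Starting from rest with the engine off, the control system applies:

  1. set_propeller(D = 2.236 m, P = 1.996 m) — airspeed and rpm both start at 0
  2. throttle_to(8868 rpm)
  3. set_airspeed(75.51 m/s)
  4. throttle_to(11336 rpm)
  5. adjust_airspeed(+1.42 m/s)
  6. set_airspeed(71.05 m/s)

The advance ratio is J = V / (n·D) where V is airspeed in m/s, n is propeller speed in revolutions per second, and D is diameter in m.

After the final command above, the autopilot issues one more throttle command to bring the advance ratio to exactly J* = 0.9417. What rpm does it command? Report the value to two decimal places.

rpm = 2024.56

set_propeller: D = 2.236 m, P = 1.996 m (p = P/D = 0.892665); state ← (V=0, rpm=0)
throttle_to(8868): rpm ← 8868
set_airspeed(75.51): V ← 75.51 m/s
throttle_to(11336): rpm ← 11336
adjust_airspeed(+1.42): V ← 75.51 +1.42 = 76.93 m/s
set_airspeed(71.05): V ← 71.05 m/s
final state: V = 71.05 m/s, rpm = 11336 → n = rpm/60 = 188.933333 rev/s
target J* = 0.9417; solve J* = V/(n·D) for n: n = V/(J*·D) = 71.05/(0.9417 × 2.236) = 33.742691 rev/s
rpm = 60·n = 2024.561450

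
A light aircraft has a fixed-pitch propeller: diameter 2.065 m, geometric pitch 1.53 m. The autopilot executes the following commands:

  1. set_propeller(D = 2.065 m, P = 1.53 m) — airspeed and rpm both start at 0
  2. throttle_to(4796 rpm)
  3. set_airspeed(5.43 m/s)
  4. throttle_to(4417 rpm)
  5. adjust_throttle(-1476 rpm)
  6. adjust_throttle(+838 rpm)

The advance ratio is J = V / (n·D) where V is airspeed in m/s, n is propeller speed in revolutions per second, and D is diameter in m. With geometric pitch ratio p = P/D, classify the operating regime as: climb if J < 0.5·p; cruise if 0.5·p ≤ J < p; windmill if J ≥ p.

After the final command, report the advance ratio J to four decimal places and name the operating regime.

J = 0.0417, regime = climb

set_propeller: D = 2.065 m, P = 1.53 m (p = P/D = 0.740920); state ← (V=0, rpm=0)
throttle_to(4796): rpm ← 4796
set_airspeed(5.43): V ← 5.43 m/s
throttle_to(4417): rpm ← 4417
adjust_throttle(-1476): rpm ← 4417 -1476 = 2941
adjust_throttle(+838): rpm ← 2941 +838 = 3779
final state: V = 5.43 m/s, rpm = 3779 → n = rpm/60 = 62.983333 rev/s
J = V / (n·D) = 5.43 / (62.983333 × 2.065) = 0.041750
regime bands: climb J<0.3705 | cruise [0.3705, 0.7409) | windmill J≥0.7409
J = 0.0417 → climb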